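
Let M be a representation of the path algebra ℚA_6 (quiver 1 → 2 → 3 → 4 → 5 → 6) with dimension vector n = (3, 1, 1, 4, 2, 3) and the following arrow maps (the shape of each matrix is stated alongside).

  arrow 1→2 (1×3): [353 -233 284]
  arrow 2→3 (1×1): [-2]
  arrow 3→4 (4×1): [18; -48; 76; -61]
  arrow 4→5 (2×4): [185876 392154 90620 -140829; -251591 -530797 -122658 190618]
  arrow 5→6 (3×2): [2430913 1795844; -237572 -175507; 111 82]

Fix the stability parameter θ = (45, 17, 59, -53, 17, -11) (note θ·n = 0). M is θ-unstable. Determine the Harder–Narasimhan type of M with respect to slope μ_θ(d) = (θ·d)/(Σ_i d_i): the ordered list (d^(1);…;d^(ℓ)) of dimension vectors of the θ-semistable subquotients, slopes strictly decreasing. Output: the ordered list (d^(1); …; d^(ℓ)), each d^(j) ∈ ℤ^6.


Via rank(M_{q-1}∘⋯∘M_p): M ≅ I[1,1]^2, I[1,6], I[4,4]^2, I[4,6], I[6,6].
μ_θ-semistable layers: μ^(1)=45; μ^(2)=37/3; μ^(3)=3; μ^(4)=-11; μ^(5)=-53

((2, 0, 0, 0, 0, 0); (1, 1, 1, 1, 1, 1); (0, 0, 0, 0, 1, 1); (0, 0, 0, 0, 0, 1); (0, 0, 0, 3, 0, 0))


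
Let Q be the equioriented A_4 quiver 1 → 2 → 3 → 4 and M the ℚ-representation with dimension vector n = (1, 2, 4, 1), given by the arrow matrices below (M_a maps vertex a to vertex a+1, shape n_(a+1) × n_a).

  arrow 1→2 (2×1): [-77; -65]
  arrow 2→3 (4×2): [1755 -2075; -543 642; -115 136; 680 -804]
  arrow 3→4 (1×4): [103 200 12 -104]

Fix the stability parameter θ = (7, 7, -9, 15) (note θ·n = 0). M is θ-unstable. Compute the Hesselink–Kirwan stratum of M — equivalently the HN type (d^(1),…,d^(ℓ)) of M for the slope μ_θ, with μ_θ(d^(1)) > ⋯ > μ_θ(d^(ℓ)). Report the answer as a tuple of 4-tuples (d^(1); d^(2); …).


Via rank(M_{q-1}∘⋯∘M_p): M ≅ I[1,3], I[2,4], I[3,3]^2.
μ_θ-semistable layers: μ^(1)=15; μ^(2)=5/3; μ^(3)=-1; μ^(4)=-9

((0, 0, 0, 1); (1, 1, 1, 0); (0, 1, 1, 0); (0, 0, 2, 0))


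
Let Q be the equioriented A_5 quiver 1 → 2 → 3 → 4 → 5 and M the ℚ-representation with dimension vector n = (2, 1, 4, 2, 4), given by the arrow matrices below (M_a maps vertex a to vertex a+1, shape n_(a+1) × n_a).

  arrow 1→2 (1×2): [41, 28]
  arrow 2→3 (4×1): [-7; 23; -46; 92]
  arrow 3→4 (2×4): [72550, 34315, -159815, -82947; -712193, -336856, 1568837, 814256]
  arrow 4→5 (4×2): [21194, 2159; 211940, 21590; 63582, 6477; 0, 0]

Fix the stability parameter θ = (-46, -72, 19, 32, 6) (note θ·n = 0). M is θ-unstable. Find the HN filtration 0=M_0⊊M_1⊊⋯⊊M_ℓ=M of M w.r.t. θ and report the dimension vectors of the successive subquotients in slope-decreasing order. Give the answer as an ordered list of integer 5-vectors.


Barcode: M ≅ I[1,1], I[1,5], I[3,3]^2, I[3,4], I[5,5]^3. HN layers by μ_θ (5 steps, strictly decreasing):
  μ^(1)=32; μ^(2)=19; μ^(3)=6; μ^(4)=-46; μ^(5)=-59

((0, 0, 0, 1, 0); (0, 0, 4, 1, 1); (0, 0, 0, 0, 3); (1, 0, 0, 0, 0); (1, 1, 0, 0, 0))


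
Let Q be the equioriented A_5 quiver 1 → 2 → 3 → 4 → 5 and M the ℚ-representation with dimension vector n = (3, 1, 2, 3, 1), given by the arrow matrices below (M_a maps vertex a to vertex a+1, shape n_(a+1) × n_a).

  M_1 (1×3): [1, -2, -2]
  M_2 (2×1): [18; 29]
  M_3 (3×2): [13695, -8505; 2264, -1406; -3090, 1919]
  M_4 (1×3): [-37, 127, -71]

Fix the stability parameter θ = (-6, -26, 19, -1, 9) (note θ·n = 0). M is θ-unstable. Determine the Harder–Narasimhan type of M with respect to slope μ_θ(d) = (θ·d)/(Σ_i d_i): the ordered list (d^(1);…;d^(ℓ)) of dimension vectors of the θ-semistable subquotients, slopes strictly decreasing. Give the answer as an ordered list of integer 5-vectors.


Barcode: M ≅ I[1,1]^2, I[1,4], I[3,5], I[4,4]. HN layers by μ_θ (4 steps, strictly decreasing):
  μ^(1)=9; μ^(2)=-1; μ^(3)=-6; μ^(4)=-16

((0, 0, 2, 2, 1); (0, 0, 0, 1, 0); (2, 0, 0, 0, 0); (1, 1, 0, 0, 0))


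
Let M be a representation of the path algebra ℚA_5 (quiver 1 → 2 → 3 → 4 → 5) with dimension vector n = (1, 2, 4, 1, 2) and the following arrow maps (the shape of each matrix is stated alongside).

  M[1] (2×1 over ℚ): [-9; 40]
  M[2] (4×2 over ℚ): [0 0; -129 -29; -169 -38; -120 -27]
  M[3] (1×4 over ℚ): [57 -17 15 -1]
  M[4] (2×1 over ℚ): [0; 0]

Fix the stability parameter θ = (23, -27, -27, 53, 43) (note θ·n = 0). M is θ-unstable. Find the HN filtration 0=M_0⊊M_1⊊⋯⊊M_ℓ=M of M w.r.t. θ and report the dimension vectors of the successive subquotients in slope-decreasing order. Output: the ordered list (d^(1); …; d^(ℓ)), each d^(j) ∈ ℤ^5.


Barcode: M ≅ I[1,4], I[2,3], I[3,3]^2, I[5,5]^2. HN layers by μ_θ (4 steps, strictly decreasing):
  μ^(1)=53; μ^(2)=43; μ^(3)=-31/3; μ^(4)=-27

((0, 0, 0, 1, 0); (0, 0, 0, 0, 2); (1, 1, 1, 0, 0); (0, 1, 3, 0, 0))


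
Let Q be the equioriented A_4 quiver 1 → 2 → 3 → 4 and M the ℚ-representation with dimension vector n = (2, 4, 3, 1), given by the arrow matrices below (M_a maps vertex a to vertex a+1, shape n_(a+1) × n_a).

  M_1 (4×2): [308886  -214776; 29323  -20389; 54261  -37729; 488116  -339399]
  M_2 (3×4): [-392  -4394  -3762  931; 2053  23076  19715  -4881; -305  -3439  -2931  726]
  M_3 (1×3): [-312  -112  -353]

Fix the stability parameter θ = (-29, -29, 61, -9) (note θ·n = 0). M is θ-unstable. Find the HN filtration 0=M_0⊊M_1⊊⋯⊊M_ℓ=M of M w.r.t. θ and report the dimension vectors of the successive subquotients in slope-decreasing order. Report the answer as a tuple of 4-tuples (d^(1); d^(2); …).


Interval decomposition of M: I[1,3], I[1,4], I[2,2], I[2,3].
HN type (ℓ=3): μ^(1)=61; μ^(2)=26; μ^(3)=-29

((0, 0, 2, 0); (0, 0, 1, 1); (2, 4, 0, 0))


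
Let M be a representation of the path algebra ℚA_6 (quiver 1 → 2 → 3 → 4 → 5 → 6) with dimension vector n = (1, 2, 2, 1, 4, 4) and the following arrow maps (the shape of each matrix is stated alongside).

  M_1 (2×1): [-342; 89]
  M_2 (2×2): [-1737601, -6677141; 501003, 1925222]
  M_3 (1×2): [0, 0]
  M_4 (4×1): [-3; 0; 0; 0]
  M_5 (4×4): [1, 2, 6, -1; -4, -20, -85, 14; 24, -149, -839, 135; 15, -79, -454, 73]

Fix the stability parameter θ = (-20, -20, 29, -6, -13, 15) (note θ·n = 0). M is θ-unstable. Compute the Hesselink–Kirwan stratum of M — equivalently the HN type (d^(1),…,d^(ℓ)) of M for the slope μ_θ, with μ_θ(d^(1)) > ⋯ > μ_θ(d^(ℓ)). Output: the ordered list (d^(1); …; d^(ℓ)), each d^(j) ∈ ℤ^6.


Via rank(M_{q-1}∘⋯∘M_p): M ≅ I[1,3], I[2,3], I[4,6], I[5,6]^3.
μ_θ-semistable layers: μ^(1)=29; μ^(2)=15; μ^(3)=-19/2; μ^(4)=-13; μ^(5)=-20

((0, 0, 2, 0, 0, 0); (0, 0, 0, 0, 0, 4); (0, 0, 0, 1, 1, 0); (0, 0, 0, 0, 3, 0); (1, 2, 0, 0, 0, 0))


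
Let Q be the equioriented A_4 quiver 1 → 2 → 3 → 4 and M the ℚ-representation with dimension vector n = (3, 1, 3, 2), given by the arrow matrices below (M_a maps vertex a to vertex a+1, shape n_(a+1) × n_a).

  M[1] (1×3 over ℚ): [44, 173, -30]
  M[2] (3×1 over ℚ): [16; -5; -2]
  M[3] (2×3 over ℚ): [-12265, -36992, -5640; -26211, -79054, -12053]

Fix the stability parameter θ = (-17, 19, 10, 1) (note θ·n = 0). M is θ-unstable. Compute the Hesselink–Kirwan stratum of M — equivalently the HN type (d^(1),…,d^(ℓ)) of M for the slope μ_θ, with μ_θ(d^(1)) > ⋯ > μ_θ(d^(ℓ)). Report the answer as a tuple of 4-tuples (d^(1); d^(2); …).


Via rank(M_{q-1}∘⋯∘M_p): M ≅ I[1,1]^2, I[1,3], I[3,4]^2.
μ_θ-semistable layers: μ^(1)=29/2; μ^(2)=11/2; μ^(3)=-17

((0, 1, 1, 0); (0, 0, 2, 2); (3, 0, 0, 0))


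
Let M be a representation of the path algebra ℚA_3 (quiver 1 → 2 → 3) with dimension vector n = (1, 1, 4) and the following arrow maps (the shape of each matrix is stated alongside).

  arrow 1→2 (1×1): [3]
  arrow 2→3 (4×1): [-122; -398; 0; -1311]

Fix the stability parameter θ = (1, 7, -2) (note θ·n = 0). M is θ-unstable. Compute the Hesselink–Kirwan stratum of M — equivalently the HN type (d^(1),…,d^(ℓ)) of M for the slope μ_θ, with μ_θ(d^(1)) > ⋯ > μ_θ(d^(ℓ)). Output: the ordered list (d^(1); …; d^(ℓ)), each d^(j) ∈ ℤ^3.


Barcode: M ≅ I[1,3], I[3,3]^3. HN layers by μ_θ (3 steps, strictly decreasing):
  μ^(1)=5/2; μ^(2)=1; μ^(3)=-2

((0, 1, 1); (1, 0, 0); (0, 0, 3))


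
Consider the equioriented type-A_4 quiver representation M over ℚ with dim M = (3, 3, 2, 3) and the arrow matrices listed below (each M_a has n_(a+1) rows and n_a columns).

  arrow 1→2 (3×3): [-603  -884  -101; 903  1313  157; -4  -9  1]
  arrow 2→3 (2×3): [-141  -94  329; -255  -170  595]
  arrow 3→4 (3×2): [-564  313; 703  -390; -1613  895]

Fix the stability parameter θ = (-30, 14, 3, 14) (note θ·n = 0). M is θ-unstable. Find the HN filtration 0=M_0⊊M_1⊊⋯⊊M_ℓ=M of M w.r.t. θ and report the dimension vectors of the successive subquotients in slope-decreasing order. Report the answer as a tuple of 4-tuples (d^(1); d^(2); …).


Via rank(M_{q-1}∘⋯∘M_p): M ≅ I[1,2]^2, I[1,4], I[3,4], I[4,4].
μ_θ-semistable layers: μ^(1)=14; μ^(2)=17/2; μ^(3)=3; μ^(4)=-30

((0, 2, 0, 3); (0, 1, 1, 0); (0, 0, 1, 0); (3, 0, 0, 0))


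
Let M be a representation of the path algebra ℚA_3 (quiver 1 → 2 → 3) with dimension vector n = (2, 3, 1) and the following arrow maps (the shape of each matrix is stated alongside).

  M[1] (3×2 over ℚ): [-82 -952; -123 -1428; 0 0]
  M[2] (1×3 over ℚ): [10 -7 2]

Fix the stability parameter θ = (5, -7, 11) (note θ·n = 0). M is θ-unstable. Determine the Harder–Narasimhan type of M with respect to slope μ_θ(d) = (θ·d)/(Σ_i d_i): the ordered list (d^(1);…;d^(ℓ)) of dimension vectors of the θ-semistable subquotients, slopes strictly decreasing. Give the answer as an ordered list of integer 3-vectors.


Barcode: M ≅ I[1,1], I[1,3], I[2,2]^2. HN layers by μ_θ (4 steps, strictly decreasing):
  μ^(1)=11; μ^(2)=5; μ^(3)=-1; μ^(4)=-7

((0, 0, 1); (1, 0, 0); (1, 1, 0); (0, 2, 0))


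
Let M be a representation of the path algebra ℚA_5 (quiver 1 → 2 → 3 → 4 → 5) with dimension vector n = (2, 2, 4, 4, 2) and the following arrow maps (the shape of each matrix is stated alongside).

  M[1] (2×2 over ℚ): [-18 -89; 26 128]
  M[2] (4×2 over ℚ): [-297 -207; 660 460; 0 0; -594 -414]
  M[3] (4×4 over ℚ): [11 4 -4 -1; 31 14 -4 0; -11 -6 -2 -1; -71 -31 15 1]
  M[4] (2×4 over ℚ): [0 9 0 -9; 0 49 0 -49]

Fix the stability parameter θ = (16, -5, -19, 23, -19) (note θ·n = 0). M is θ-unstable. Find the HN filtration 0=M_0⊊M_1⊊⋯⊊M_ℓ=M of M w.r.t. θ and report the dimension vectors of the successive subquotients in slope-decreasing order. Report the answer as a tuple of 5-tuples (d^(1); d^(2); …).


Via rank(M_{q-1}∘⋯∘M_p): M ≅ I[1,2], I[1,4], I[3,4]^2, I[3,5], I[5,5].
μ_θ-semistable layers: μ^(1)=23; μ^(2)=11/2; μ^(3)=2; μ^(4)=-8/3; μ^(5)=-19

((0, 0, 0, 3, 0); (1, 1, 0, 0, 0); (0, 0, 0, 1, 1); (1, 1, 1, 0, 0); (0, 0, 3, 0, 1))


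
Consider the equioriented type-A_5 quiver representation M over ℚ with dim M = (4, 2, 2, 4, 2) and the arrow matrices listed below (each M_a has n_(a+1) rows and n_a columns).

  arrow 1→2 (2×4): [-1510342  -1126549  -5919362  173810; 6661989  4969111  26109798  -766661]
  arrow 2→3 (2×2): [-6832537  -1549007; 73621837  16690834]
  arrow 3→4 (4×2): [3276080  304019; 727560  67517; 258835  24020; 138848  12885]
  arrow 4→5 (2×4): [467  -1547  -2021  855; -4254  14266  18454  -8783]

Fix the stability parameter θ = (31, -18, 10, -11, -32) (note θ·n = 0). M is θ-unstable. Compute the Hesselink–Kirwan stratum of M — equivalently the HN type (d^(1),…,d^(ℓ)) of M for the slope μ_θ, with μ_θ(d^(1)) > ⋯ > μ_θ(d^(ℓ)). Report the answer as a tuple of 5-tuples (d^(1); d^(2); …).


Barcode: M ≅ I[1,1]^2, I[1,5]^2, I[4,4]^2. HN layers by μ_θ (3 steps, strictly decreasing):
  μ^(1)=31; μ^(2)=-4; μ^(3)=-11

((2, 0, 0, 0, 0); (2, 2, 2, 2, 2); (0, 0, 0, 2, 0))


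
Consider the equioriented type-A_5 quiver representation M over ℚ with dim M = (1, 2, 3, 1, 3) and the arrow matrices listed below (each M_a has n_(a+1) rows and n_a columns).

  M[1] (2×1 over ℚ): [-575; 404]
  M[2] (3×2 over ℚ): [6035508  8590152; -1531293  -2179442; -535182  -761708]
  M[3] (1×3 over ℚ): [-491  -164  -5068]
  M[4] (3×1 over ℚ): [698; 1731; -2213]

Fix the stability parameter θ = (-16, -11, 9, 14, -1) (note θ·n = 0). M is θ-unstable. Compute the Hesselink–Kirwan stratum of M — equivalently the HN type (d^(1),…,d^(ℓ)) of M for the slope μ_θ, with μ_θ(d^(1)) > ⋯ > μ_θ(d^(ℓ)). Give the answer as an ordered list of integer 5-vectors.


Barcode: M ≅ I[1,3], I[2,2], I[3,3], I[3,5], I[5,5]^2. HN layers by μ_θ (5 steps, strictly decreasing):
  μ^(1)=9; μ^(2)=22/3; μ^(3)=-1; μ^(4)=-11; μ^(5)=-16

((0, 0, 2, 0, 0); (0, 0, 1, 1, 1); (0, 0, 0, 0, 2); (0, 2, 0, 0, 0); (1, 0, 0, 0, 0))


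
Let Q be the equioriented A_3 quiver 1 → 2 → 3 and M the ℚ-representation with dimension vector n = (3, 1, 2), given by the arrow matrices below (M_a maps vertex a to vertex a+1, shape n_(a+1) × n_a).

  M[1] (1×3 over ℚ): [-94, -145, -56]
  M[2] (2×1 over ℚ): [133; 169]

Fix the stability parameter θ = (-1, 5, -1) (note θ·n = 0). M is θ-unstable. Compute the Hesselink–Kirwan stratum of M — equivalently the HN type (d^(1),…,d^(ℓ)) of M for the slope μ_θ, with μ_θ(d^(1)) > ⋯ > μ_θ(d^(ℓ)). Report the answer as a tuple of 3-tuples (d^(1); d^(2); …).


Barcode: M ≅ I[1,1]^2, I[1,3], I[3,3]. HN layers by μ_θ (2 steps, strictly decreasing):
  μ^(1)=2; μ^(2)=-1

((0, 1, 1); (3, 0, 1))


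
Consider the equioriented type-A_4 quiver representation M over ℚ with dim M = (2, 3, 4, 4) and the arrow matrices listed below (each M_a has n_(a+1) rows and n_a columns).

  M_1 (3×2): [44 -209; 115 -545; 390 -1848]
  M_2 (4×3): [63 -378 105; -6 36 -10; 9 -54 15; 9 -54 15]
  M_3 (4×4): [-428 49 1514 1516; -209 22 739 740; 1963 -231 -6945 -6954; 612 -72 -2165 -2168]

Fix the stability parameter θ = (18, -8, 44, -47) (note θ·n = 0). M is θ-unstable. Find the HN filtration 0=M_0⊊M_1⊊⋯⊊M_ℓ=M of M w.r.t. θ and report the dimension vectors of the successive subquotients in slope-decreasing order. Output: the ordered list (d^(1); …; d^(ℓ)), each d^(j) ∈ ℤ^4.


Via rank(M_{q-1}∘⋯∘M_p): M ≅ I[1,2], I[1,4], I[2,2], I[3,4]^3.
μ_θ-semistable layers: μ^(1)=5; μ^(2)=7/4; μ^(3)=-3/2; μ^(4)=-8

((1, 1, 0, 0); (1, 1, 1, 1); (0, 0, 3, 3); (0, 1, 0, 0))


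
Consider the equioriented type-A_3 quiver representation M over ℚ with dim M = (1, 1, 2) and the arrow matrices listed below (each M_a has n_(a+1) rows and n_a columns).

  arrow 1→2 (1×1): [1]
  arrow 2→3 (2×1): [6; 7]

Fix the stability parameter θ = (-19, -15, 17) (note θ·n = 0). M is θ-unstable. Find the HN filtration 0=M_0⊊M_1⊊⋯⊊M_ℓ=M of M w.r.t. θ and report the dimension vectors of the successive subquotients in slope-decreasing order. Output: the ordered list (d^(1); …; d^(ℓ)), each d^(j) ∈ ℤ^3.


Via rank(M_{q-1}∘⋯∘M_p): M ≅ I[1,3], I[3,3].
μ_θ-semistable layers: μ^(1)=17; μ^(2)=-15; μ^(3)=-19

((0, 0, 2); (0, 1, 0); (1, 0, 0))


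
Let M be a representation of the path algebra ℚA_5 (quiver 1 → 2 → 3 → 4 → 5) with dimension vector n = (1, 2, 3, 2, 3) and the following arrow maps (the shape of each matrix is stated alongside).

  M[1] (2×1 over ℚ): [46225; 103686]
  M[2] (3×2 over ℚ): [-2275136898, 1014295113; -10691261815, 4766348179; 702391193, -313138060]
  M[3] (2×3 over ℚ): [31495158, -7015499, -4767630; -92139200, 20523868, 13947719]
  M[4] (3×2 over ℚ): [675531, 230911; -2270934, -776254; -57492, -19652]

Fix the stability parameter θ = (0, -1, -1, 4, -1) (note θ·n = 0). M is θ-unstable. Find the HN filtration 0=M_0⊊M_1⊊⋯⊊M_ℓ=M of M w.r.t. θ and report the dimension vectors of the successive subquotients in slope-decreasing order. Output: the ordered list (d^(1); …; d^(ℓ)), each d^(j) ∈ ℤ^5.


Via rank(M_{q-1}∘⋯∘M_p): M ≅ I[1,4], I[2,5], I[3,3], I[5,5]^2.
μ_θ-semistable layers: μ^(1)=4; μ^(2)=3/2; μ^(3)=-2/3; μ^(4)=-1

((0, 0, 0, 1, 0); (0, 0, 0, 1, 1); (1, 1, 1, 0, 0); (0, 1, 2, 0, 2))


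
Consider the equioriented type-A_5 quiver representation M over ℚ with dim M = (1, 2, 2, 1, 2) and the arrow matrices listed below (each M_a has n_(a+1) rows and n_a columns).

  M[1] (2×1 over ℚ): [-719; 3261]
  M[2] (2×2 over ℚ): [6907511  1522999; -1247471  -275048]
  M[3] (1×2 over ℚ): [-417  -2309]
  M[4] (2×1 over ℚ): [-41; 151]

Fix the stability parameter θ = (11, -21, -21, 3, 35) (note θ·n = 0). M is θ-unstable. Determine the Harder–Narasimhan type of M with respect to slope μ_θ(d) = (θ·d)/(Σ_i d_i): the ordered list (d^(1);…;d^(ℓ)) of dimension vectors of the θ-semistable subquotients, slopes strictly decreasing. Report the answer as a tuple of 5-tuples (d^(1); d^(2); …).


Via rank(M_{q-1}∘⋯∘M_p): M ≅ I[1,5], I[2,3], I[5,5].
μ_θ-semistable layers: μ^(1)=35; μ^(2)=3; μ^(3)=-31/3; μ^(4)=-21

((0, 0, 0, 0, 2); (0, 0, 0, 1, 0); (1, 1, 1, 0, 0); (0, 1, 1, 0, 0))


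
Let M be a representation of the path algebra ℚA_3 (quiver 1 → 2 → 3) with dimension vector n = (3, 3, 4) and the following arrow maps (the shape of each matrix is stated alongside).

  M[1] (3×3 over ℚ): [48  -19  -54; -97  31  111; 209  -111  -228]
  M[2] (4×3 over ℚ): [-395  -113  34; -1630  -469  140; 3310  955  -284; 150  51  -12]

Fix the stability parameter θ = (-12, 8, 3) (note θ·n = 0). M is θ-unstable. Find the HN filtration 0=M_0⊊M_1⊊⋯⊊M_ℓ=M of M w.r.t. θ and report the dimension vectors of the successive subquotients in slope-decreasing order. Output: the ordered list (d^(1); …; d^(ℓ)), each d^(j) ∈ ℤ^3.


Via rank(M_{q-1}∘⋯∘M_p): M ≅ I[1,2], I[1,3]^2, I[3,3]^2.
μ_θ-semistable layers: μ^(1)=8; μ^(2)=11/2; μ^(3)=3; μ^(4)=-12

((0, 1, 0); (0, 2, 2); (0, 0, 2); (3, 0, 0))


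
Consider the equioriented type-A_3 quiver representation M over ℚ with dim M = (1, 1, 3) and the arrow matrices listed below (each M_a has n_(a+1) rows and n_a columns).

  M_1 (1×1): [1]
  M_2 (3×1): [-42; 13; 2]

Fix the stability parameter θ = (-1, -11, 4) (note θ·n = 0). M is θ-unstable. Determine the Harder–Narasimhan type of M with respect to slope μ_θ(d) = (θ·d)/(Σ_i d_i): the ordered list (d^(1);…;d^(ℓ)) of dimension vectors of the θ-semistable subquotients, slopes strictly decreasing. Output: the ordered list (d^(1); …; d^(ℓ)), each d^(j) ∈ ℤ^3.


Interval decomposition of M: I[1,3], I[3,3]^2.
HN type (ℓ=2): μ^(1)=4; μ^(2)=-6

((0, 0, 3); (1, 1, 0))


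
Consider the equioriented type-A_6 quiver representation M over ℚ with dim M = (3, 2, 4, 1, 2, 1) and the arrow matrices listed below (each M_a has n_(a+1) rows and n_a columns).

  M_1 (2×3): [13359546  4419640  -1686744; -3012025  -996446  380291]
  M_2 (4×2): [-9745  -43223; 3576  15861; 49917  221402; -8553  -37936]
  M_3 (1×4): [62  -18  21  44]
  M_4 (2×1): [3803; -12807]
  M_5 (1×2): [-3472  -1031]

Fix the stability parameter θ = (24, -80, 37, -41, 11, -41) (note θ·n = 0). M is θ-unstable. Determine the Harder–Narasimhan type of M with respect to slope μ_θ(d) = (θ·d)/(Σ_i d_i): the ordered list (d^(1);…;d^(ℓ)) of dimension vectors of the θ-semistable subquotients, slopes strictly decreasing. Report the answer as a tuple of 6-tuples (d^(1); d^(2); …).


Via rank(M_{q-1}∘⋯∘M_p): M ≅ I[1,1], I[1,3], I[1,6], I[3,3]^2, I[5,5].
μ_θ-semistable layers: μ^(1)=37; μ^(2)=24; μ^(3)=11; μ^(4)=-17/2; μ^(5)=-28

((0, 0, 3, 0, 0, 0); (1, 0, 0, 0, 0, 0); (0, 0, 0, 0, 1, 0); (0, 0, 1, 1, 1, 1); (2, 2, 0, 0, 0, 0))


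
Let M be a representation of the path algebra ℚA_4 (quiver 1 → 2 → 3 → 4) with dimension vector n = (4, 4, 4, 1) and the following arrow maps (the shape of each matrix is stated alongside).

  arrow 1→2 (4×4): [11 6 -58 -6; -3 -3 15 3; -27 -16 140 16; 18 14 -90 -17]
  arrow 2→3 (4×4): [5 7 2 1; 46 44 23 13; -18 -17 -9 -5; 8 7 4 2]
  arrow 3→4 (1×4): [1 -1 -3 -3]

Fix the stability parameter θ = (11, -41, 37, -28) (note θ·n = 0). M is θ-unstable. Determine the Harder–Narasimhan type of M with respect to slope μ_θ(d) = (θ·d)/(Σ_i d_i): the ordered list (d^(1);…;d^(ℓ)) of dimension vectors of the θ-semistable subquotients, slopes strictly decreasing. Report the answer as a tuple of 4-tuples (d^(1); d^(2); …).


Barcode: M ≅ I[1,2], I[1,3]^2, I[1,4], I[3,3]. HN layers by μ_θ (3 steps, strictly decreasing):
  μ^(1)=37; μ^(2)=9/2; μ^(3)=-15

((0, 0, 3, 0); (0, 0, 1, 1); (4, 4, 0, 0))


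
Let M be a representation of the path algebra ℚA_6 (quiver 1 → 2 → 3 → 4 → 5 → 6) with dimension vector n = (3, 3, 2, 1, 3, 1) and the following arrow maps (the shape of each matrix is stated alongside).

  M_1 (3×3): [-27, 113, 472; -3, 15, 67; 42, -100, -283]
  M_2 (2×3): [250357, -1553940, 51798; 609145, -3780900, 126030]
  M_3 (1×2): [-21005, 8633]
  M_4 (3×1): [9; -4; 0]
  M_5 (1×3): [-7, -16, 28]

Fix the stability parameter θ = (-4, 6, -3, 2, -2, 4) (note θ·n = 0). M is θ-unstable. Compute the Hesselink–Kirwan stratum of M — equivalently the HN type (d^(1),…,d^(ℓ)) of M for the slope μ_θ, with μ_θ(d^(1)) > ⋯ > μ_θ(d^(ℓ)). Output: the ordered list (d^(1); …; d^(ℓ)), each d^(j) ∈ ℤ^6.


Via rank(M_{q-1}∘⋯∘M_p): M ≅ I[1,1], I[1,2], I[1,3], I[2,2], I[3,6], I[5,5]^2.
μ_θ-semistable layers: μ^(1)=6; μ^(2)=4; μ^(3)=3/2; μ^(4)=0; μ^(5)=-2; μ^(6)=-3; μ^(7)=-4

((0, 2, 0, 0, 0, 0); (0, 0, 0, 0, 0, 1); (0, 1, 1, 0, 0, 0); (0, 0, 0, 1, 1, 0); (0, 0, 0, 0, 2, 0); (0, 0, 1, 0, 0, 0); (3, 0, 0, 0, 0, 0))


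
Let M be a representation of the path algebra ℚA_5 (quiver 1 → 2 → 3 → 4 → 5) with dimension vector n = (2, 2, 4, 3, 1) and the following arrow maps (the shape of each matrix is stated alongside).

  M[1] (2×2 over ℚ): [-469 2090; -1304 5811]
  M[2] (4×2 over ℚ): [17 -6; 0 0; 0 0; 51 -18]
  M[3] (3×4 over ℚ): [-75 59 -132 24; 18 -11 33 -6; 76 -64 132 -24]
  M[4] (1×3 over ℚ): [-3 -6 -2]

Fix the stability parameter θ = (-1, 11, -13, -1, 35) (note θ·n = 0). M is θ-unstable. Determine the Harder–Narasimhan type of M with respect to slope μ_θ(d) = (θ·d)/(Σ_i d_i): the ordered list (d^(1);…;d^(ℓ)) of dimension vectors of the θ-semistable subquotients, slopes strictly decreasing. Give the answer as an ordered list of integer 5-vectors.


Interval decomposition of M: I[1,2], I[1,5], I[3,3]^2, I[3,4], I[4,4].
HN type (ℓ=4): μ^(1)=35; μ^(2)=11; μ^(3)=-1; μ^(4)=-13

((0, 0, 0, 0, 1); (0, 1, 0, 0, 0); (2, 1, 1, 3, 0); (0, 0, 3, 0, 0))


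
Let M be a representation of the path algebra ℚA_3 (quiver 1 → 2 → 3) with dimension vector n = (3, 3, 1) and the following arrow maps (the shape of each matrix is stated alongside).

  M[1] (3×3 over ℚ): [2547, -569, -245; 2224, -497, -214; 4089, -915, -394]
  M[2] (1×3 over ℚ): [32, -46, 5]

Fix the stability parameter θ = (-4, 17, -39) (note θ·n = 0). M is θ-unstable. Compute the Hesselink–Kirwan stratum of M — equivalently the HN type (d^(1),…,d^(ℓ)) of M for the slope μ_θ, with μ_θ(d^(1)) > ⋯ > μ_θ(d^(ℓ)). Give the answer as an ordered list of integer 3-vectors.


Interval decomposition of M: I[1,2]^2, I[1,3].
HN type (ℓ=3): μ^(1)=17; μ^(2)=-4; μ^(3)=-26/3

((0, 2, 0); (2, 0, 0); (1, 1, 1))


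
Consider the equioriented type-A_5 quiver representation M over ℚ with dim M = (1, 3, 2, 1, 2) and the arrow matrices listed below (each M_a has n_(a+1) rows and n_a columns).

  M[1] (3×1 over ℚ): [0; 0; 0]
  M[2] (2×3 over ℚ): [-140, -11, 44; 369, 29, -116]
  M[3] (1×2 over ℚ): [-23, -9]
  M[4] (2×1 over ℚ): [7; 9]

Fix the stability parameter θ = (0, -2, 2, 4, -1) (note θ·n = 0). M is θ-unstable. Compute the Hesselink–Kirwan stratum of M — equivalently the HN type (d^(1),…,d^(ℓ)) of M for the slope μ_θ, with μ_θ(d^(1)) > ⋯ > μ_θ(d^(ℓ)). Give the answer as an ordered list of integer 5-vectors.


Interval decomposition of M: I[1,1], I[2,2], I[2,3], I[2,5], I[5,5].
HN type (ℓ=5): μ^(1)=2; μ^(2)=5/3; μ^(3)=0; μ^(4)=-1; μ^(5)=-2

((0, 0, 1, 0, 0); (0, 0, 1, 1, 1); (1, 0, 0, 0, 0); (0, 0, 0, 0, 1); (0, 3, 0, 0, 0))


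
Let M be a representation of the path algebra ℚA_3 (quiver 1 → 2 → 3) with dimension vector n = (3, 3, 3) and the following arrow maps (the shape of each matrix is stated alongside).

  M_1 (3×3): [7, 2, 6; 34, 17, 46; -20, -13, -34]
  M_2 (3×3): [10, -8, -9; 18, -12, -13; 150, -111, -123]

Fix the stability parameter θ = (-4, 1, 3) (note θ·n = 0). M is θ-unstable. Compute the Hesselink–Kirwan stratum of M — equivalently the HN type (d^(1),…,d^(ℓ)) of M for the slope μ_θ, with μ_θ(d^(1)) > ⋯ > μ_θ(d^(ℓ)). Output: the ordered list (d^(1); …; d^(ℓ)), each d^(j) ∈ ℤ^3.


Barcode: M ≅ I[1,1], I[1,2], I[1,3], I[2,3], I[3,3]. HN layers by μ_θ (3 steps, strictly decreasing):
  μ^(1)=3; μ^(2)=1; μ^(3)=-4

((0, 0, 3); (0, 3, 0); (3, 0, 0))


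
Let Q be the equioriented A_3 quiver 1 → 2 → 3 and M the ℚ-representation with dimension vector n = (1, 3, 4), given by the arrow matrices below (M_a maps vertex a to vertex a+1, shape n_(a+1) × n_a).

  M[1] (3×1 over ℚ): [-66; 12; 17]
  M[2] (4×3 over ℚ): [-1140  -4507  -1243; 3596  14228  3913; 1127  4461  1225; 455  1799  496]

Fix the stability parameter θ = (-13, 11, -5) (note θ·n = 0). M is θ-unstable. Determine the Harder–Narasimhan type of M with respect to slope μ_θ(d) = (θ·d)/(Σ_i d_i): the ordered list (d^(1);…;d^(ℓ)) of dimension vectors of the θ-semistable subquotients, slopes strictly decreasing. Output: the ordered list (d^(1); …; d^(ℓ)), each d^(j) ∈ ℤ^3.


Via rank(M_{q-1}∘⋯∘M_p): M ≅ I[1,3], I[2,3]^2, I[3,3].
μ_θ-semistable layers: μ^(1)=3; μ^(2)=-5; μ^(3)=-13

((0, 3, 3); (0, 0, 1); (1, 0, 0))


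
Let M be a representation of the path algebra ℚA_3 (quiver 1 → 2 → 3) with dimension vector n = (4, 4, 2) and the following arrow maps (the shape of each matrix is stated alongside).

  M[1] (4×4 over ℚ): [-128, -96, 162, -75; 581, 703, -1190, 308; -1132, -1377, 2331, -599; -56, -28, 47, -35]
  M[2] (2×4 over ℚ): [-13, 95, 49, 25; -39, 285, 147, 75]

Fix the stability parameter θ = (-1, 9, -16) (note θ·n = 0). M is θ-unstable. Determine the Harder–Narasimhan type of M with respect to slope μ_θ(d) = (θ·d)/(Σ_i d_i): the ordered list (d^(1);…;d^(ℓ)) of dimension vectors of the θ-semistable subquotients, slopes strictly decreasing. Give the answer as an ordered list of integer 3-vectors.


Via rank(M_{q-1}∘⋯∘M_p): M ≅ I[1,2]^3, I[1,3], I[3,3].
μ_θ-semistable layers: μ^(1)=9; μ^(2)=-1; μ^(3)=-8/3; μ^(4)=-16

((0, 3, 0); (3, 0, 0); (1, 1, 1); (0, 0, 1))


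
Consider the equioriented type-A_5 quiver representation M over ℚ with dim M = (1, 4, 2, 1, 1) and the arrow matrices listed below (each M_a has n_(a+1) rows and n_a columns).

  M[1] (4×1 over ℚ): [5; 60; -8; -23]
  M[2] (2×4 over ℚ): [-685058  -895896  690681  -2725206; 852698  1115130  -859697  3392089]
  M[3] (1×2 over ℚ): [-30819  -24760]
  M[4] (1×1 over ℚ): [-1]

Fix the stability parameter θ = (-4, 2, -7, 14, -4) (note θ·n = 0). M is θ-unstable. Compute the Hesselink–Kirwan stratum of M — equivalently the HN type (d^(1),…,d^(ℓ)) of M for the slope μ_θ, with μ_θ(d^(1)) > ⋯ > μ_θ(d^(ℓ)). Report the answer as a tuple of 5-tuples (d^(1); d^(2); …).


Interval decomposition of M: I[1,3], I[2,2]^2, I[2,5].
HN type (ℓ=4): μ^(1)=5; μ^(2)=2; μ^(3)=-5/2; μ^(4)=-4

((0, 0, 0, 1, 1); (0, 2, 0, 0, 0); (0, 2, 2, 0, 0); (1, 0, 0, 0, 0))


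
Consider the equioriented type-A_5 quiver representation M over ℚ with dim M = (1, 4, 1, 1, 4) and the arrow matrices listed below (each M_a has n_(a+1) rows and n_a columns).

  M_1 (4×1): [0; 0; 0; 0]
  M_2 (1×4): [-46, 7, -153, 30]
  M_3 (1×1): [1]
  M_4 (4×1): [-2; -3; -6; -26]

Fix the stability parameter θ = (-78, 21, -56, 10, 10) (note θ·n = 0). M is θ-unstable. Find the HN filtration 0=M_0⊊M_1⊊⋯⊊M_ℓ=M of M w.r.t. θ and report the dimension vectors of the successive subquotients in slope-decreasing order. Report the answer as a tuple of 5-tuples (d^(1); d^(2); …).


Interval decomposition of M: I[1,1], I[2,2]^3, I[2,5], I[5,5]^3.
HN type (ℓ=4): μ^(1)=21; μ^(2)=10; μ^(3)=-35/2; μ^(4)=-78

((0, 3, 0, 0, 0); (0, 0, 0, 1, 4); (0, 1, 1, 0, 0); (1, 0, 0, 0, 0))


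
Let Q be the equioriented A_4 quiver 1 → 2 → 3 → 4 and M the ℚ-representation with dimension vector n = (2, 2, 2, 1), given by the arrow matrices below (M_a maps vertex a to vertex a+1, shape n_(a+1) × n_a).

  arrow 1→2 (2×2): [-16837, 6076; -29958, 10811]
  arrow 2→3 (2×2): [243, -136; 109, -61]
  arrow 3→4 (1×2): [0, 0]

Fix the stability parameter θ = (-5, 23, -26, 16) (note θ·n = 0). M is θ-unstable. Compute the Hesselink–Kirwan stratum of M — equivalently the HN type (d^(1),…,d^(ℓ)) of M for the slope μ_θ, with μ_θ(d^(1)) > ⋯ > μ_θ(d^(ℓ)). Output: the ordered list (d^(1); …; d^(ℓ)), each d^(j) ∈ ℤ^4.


Via rank(M_{q-1}∘⋯∘M_p): M ≅ I[1,3]^2, I[4,4].
μ_θ-semistable layers: μ^(1)=16; μ^(2)=-3/2; μ^(3)=-5

((0, 0, 0, 1); (0, 2, 2, 0); (2, 0, 0, 0))


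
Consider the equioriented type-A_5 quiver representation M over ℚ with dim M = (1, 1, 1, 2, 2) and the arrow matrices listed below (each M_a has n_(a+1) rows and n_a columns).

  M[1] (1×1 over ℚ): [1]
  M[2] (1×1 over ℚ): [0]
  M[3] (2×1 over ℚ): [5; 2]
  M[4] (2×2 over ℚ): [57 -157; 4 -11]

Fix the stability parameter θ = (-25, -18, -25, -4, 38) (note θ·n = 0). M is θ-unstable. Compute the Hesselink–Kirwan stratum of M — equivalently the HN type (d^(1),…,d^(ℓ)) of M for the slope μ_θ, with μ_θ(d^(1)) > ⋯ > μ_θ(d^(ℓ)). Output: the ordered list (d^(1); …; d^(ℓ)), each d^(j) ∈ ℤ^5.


Barcode: M ≅ I[1,2], I[3,5], I[4,5]. HN layers by μ_θ (4 steps, strictly decreasing):
  μ^(1)=38; μ^(2)=-4; μ^(3)=-18; μ^(4)=-25

((0, 0, 0, 0, 2); (0, 0, 0, 2, 0); (0, 1, 0, 0, 0); (1, 0, 1, 0, 0))


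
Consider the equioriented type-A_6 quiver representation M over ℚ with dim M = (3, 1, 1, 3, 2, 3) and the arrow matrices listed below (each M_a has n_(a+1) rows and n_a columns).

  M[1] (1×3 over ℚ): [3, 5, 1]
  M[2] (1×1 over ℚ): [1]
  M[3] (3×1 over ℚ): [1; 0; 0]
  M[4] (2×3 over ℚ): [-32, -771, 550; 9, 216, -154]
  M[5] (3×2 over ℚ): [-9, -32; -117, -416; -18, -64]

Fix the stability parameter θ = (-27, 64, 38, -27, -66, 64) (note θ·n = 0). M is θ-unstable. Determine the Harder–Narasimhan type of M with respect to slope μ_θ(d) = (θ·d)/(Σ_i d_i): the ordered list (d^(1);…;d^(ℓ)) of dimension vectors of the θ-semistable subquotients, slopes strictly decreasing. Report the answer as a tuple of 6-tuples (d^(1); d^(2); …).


Via rank(M_{q-1}∘⋯∘M_p): M ≅ I[1,1]^2, I[1,5], I[4,4], I[4,6], I[6,6]^2.
μ_θ-semistable layers: μ^(1)=64; μ^(2)=9/4; μ^(3)=-27; μ^(4)=-93/2

((0, 0, 0, 0, 0, 3); (0, 1, 1, 1, 1, 0); (3, 0, 0, 1, 0, 0); (0, 0, 0, 1, 1, 0))


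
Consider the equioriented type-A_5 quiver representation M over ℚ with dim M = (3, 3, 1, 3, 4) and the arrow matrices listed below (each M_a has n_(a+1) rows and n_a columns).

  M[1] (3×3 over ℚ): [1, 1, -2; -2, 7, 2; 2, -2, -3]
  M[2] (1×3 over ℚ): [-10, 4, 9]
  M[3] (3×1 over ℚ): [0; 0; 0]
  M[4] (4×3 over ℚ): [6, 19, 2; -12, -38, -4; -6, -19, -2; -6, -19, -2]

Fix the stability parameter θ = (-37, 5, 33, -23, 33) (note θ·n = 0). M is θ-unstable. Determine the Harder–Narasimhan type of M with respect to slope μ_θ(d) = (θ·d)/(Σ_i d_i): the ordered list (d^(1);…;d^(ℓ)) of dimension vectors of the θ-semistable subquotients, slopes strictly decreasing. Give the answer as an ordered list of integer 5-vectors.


Via rank(M_{q-1}∘⋯∘M_p): M ≅ I[1,2]^2, I[1,3], I[4,4]^2, I[4,5], I[5,5]^3.
μ_θ-semistable layers: μ^(1)=33; μ^(2)=5; μ^(3)=-23; μ^(4)=-37

((0, 0, 1, 0, 4); (0, 3, 0, 0, 0); (0, 0, 0, 3, 0); (3, 0, 0, 0, 0))


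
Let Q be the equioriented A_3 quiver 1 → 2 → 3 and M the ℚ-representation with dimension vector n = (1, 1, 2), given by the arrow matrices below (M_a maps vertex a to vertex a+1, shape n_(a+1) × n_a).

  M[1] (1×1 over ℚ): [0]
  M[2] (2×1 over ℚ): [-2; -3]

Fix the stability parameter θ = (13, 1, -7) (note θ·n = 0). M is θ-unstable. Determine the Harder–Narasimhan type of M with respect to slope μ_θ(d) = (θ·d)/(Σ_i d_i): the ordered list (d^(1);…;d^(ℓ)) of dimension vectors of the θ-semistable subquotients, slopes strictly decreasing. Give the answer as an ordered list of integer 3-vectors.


Barcode: M ≅ I[1,1], I[2,3], I[3,3]. HN layers by μ_θ (3 steps, strictly decreasing):
  μ^(1)=13; μ^(2)=-3; μ^(3)=-7

((1, 0, 0); (0, 1, 1); (0, 0, 1))


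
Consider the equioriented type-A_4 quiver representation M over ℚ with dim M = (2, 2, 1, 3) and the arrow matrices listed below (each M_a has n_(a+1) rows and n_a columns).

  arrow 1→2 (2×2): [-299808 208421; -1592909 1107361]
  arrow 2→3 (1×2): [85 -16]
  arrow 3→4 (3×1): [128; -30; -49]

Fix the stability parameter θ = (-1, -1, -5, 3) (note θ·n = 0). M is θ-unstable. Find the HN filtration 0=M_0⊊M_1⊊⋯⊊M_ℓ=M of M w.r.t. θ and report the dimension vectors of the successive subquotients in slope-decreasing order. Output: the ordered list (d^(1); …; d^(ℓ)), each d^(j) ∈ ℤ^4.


Barcode: M ≅ I[1,2], I[1,4], I[4,4]^2. HN layers by μ_θ (3 steps, strictly decreasing):
  μ^(1)=3; μ^(2)=-1; μ^(3)=-7/3

((0, 0, 0, 3); (1, 1, 0, 0); (1, 1, 1, 0))


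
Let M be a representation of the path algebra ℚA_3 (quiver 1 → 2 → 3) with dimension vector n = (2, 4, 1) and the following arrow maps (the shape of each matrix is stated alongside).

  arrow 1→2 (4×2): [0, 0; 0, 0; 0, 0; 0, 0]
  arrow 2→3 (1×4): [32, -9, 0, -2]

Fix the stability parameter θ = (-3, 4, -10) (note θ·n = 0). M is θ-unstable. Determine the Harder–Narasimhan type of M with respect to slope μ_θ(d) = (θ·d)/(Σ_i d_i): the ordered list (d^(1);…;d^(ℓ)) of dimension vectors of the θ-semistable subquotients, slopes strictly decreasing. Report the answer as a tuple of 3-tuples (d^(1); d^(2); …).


Interval decomposition of M: I[1,1]^2, I[2,2]^3, I[2,3].
HN type (ℓ=2): μ^(1)=4; μ^(2)=-3

((0, 3, 0); (2, 1, 1))


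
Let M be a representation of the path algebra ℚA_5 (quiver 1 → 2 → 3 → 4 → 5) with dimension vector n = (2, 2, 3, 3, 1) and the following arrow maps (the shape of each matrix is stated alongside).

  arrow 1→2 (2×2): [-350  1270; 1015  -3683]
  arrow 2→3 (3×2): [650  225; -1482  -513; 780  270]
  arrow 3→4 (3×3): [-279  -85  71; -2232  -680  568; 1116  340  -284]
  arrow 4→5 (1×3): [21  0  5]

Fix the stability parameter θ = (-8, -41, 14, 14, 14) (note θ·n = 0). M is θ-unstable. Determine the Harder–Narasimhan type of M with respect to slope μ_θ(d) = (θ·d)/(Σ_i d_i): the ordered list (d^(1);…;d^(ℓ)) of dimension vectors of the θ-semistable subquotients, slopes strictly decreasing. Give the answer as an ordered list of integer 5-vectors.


Barcode: M ≅ I[1,1], I[1,3], I[2,2], I[3,3], I[3,5], I[4,4]^2. HN layers by μ_θ (4 steps, strictly decreasing):
  μ^(1)=14; μ^(2)=-8; μ^(3)=-49/2; μ^(4)=-41

((0, 0, 3, 3, 1); (1, 0, 0, 0, 0); (1, 1, 0, 0, 0); (0, 1, 0, 0, 0))


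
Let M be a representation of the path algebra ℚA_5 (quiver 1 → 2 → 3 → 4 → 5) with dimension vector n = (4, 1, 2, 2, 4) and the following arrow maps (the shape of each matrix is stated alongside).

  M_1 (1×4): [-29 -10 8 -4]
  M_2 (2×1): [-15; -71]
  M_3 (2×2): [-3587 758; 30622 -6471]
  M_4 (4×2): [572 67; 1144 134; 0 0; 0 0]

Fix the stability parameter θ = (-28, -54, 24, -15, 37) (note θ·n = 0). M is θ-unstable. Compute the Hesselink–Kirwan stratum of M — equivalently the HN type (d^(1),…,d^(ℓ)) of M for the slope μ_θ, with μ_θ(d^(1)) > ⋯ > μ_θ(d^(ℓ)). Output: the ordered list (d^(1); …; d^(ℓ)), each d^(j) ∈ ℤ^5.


Interval decomposition of M: I[1,1]^3, I[1,5], I[3,4], I[5,5]^3.
HN type (ℓ=4): μ^(1)=37; μ^(2)=9/2; μ^(3)=-28; μ^(4)=-41

((0, 0, 0, 0, 4); (0, 0, 2, 2, 0); (3, 0, 0, 0, 0); (1, 1, 0, 0, 0))


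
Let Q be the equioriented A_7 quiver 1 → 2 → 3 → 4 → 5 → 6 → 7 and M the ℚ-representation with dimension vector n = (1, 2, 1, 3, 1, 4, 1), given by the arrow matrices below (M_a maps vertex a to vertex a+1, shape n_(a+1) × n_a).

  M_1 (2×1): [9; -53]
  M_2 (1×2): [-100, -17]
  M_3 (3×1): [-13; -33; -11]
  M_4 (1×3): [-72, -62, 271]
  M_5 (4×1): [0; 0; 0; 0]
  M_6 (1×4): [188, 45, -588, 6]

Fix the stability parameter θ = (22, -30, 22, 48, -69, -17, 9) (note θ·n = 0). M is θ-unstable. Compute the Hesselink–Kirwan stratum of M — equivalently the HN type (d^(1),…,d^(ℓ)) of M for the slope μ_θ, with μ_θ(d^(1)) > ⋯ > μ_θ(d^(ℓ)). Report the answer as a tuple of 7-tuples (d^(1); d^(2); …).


Barcode: M ≅ I[1,5], I[2,2], I[4,4]^2, I[6,6]^3, I[6,7]. HN layers by μ_θ (6 steps, strictly decreasing):
  μ^(1)=48; μ^(2)=9; μ^(3)=1/3; μ^(4)=-4; μ^(5)=-17; μ^(6)=-30

((0, 0, 0, 2, 0, 0, 0); (0, 0, 0, 0, 0, 0, 1); (0, 0, 1, 1, 1, 0, 0); (1, 1, 0, 0, 0, 0, 0); (0, 0, 0, 0, 0, 4, 0); (0, 1, 0, 0, 0, 0, 0))


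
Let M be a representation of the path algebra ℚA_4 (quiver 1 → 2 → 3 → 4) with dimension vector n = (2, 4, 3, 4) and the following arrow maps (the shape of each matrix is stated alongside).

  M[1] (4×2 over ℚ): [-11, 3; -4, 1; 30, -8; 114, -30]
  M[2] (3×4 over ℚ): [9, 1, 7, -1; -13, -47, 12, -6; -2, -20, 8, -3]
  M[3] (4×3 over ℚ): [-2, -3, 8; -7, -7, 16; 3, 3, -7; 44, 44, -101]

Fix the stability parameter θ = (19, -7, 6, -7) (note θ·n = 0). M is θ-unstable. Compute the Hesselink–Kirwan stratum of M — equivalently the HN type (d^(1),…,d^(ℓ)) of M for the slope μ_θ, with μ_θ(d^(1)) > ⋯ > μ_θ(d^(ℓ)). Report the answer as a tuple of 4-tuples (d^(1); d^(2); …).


Interval decomposition of M: I[1,2], I[1,4], I[2,4]^2, I[4,4].
HN type (ℓ=4): μ^(1)=6; μ^(2)=11/4; μ^(3)=-1/2; μ^(4)=-7

((1, 1, 0, 0); (1, 1, 1, 1); (0, 0, 2, 2); (0, 2, 0, 1))


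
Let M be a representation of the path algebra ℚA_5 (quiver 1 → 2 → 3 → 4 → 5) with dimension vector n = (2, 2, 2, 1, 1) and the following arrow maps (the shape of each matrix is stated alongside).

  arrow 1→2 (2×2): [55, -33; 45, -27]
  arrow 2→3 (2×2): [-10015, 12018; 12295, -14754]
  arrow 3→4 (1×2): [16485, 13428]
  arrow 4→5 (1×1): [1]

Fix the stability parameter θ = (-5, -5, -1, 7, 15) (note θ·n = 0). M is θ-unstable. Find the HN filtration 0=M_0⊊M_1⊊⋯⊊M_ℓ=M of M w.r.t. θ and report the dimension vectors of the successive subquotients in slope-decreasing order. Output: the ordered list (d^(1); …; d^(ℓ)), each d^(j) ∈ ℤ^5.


Interval decomposition of M: I[1,1], I[1,5], I[2,2], I[3,3].
HN type (ℓ=4): μ^(1)=15; μ^(2)=7; μ^(3)=-1; μ^(4)=-5

((0, 0, 0, 0, 1); (0, 0, 0, 1, 0); (0, 0, 2, 0, 0); (2, 2, 0, 0, 0))


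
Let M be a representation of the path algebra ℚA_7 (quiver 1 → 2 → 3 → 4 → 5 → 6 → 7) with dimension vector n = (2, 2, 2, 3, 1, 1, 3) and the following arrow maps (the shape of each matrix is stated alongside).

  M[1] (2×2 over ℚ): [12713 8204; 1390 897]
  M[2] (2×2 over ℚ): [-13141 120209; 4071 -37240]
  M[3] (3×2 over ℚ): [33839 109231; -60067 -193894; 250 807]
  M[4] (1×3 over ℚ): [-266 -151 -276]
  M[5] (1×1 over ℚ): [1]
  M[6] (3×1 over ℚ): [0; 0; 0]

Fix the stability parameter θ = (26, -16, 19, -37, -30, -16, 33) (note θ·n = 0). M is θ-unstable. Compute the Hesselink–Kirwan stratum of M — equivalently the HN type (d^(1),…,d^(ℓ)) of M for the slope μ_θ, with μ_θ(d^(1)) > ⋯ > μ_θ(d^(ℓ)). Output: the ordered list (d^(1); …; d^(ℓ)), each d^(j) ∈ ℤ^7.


Interval decomposition of M: I[1,4], I[1,6], I[4,4], I[7,7]^3.
HN type (ℓ=4): μ^(1)=33; μ^(2)=-2; μ^(3)=-9; μ^(4)=-37

((0, 0, 0, 0, 0, 0, 3); (1, 1, 1, 1, 0, 0, 0); (1, 1, 1, 1, 1, 1, 0); (0, 0, 0, 1, 0, 0, 0))
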